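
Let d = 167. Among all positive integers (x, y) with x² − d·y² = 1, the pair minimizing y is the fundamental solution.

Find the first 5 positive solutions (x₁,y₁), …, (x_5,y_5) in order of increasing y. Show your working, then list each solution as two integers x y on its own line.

168 13
56447 4368
18966024 1467635
6372527617 493120992
2141150313288 165687185677

d=167: √d = [12; 1,11,1,24] (ℓ=4, even), read p_3/q_3
k=0  a_k=12  p_k/q_k = 12/1
…
k=2  a_k=11  p_k/q_k = 155/12
k=3  a_k=1  p_k/q_k = 168/13
fundamental: x₁=168, y₁=13  (since 28224 − 167·169 = 1)
(168+13√167)^2 = 56447 + 4368√167
(168+13√167)^3 = 18966024 + 1467635√167
(168+13√167)^4 = 6372527617 + 493120992√167
(168+13√167)^5 = 2141150313288 + 165687185677√167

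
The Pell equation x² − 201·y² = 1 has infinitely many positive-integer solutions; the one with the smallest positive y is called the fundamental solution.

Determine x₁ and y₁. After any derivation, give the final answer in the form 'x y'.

515095 36332

√201 → a₀=14, period (5,1,1,1,2,…,1,5,28); ℓ=14 even so k=13
k=0  a_k=14  p_k/q_k = 14/1
…
k=7  a_k=8  p_k/q_k = 7670/541
…
k=9  a_k=2  p_k/q_k = 24768/1747
…
k=12  a_k=1  p_k/q_k = 91402/6447
k=13  a_k=5  p_k/q_k = 515095/36332
(x₁, y₁) = (515095, 36332);  515095² − 201·36332² = 1 ✓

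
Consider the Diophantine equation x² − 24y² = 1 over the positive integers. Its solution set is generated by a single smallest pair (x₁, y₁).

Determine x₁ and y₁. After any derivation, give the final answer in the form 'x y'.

d=24: √d = [4; 1,8] (ℓ=2, even), read p_1/q_1
step 0: (4, 1)  from 4·(1,0) + (0,1)
step 1: (5, 1)  from 1·(4,1) + (1,0)
fundamental: x₁=5, y₁=1  (since 25 − 24·1 = 1)

5 1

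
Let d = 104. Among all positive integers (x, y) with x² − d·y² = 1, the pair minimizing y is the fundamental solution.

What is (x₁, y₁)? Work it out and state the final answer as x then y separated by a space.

√104 → a₀=10, period (5,20); ℓ=2 even so k=1
k=0  a_k=10  p_k/q_k = 10/1
k=1  a_k=5  p_k/q_k = 51/5
fundamental: x₁=51, y₁=5  (since 2601 − 104·25 = 1)

51 5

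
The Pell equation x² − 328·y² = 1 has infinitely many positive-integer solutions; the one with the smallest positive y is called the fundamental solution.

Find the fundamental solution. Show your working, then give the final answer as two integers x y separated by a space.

163 9

√328 → a₀=18, period (9,36); ℓ=2 even so k=1
step 0: (18, 1)  from 18·(1,0) + (0,1)
step 1: (163, 9)  from 9·(18,1) + (1,0)
→ (163, 9).  Check: 163²=26569, 328·9²=26568, difference 1.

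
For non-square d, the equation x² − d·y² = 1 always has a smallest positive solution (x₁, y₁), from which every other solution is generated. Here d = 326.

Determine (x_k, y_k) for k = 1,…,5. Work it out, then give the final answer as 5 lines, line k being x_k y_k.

325 18
211249 11700
137311525 7604982
89252280001 4943226600
58013844689125 3213089685018

[18; 18,36] for √326; ℓ=2 ⇒ convergent index 1
i=0: a=18 ⇒ p=18, q=1
i=1: a=18 ⇒ p=325, q=18
→ (325, 18).  Check: 325²=105625, 326·18²=105624, difference 1.
k=2:  x_2 = 325·325+326·18·18 = 211249,  y_2 = 325·18+18·325 = 11700
k=3:  x_3 = 325·211249+326·18·11700 = 137311525,  y_3 = 325·11700+18·211249 = 7604982
k=4:  x_4 = 325·137311525+326·18·7604982 = 89252280001,  y_4 = 325·7604982+18·137311525 = 4943226600
k=5:  x_5 = 325·89252280001+326·18·4943226600 = 58013844689125,  y_5 = 325·4943226600+18·89252280001 = 3213089685018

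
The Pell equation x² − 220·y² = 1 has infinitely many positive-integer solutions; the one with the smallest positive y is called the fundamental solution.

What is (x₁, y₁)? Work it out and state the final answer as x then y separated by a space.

d=220: √d = [14; 1,4,1,28] (ℓ=4, even), read p_3/q_3
k=0  a_k=14  p_k/q_k = 14/1
…
k=2  a_k=4  p_k/q_k = 74/5
k=3  a_k=1  p_k/q_k = 89/6
→ (89, 6).  Check: 89²=7921, 220·6²=7920, difference 1.

89 6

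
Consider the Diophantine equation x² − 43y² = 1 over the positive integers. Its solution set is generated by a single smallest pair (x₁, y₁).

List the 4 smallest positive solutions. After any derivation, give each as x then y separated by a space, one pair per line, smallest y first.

[6; 1,1,3,1,5,1,3,1,1,12] for √43; ℓ=10 ⇒ convergent index 9
i=0: a=6 ⇒ p=6, q=1
…
i=2: a=1 ⇒ p=13, q=2
i=3: a=3 ⇒ p=46, q=7
…
i=5: a=5 ⇒ p=341, q=52
i=6: a=1 ⇒ p=400, q=61
…
i=8: a=1 ⇒ p=1941, q=296
i=9: a=1 ⇒ p=3482, q=531
(x₁, y₁) = (3482, 531);  3482² − 43·531² = 1 ✓
n=2: (3482,531)∘(3482,531) = (3482·3482+43·531·531, 3482·531+531·3482) = (24248647,3697884)
n=3: (24248647,3697884)∘(3482,531) = (3482·24248647+43·531·3697884, 3482·3697884+531·24248647) = (168867574226,25752063645)
n=4: (168867574226,25752063645)∘(3482,531) = (3482·168867574226+43·531·25752063645, 3482·25752063645+531·168867574226) = (1175993762661217,179337367525896)

3482 531
24248647 3697884
168867574226 25752063645
1175993762661217 179337367525896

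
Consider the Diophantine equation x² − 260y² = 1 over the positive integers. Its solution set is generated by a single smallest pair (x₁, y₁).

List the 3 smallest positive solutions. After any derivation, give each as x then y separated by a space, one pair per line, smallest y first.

129 8
33281 2064
8586369 532504

d=260: √d = [16; 8,32] (ℓ=2, even), read p_1/q_1
i=0: a=16 ⇒ p=16, q=1
i=1: a=8 ⇒ p=129, q=8
→ (129, 8).  Check: 129²=16641, 260·8²=16640, difference 1.
(x_2, y_2) = (129·129 + 260·8·8, 129·8 + 8·129) = (33281, 2064)
(x_3, y_3) = (129·33281 + 260·8·2064, 129·2064 + 8·33281) = (8586369, 532504)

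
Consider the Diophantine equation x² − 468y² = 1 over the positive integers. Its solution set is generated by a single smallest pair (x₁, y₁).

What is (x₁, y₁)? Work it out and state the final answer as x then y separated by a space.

√468 = [21; 1,1,1,2,1,1,1,42, …], period ℓ=8 (even) → k=7
a_0=21:  p_0=21·1+0=21,  q_0=21·0+1=1
a_1=1:  p_1=1·21+1=22,  q_1=1·1+0=1
a_2=1:  p_2=1·22+21=43,  q_2=1·1+1=2
…
a_4=2:  p_4=2·65+43=173,  q_4=2·3+2=8
…
a_6=1:  p_6=1·238+173=411,  q_6=1·11+8=19
a_7=1:  p_7=1·411+238=649,  q_7=1·19+11=30
→ (649, 30).  Check: 649²=421201, 468·30²=421200, difference 1.

649 30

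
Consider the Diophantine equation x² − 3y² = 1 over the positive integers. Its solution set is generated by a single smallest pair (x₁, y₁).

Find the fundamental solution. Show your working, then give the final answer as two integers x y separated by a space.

2 1

[1; 1,2] for √3; ℓ=2 ⇒ convergent index 1
step 0: (1, 1)  from 1·(1,0) + (0,1)
step 1: (2, 1)  from 1·(1,1) + (1,0)
→ (2, 1).  Check: 2²=4, 3·1²=3, difference 1.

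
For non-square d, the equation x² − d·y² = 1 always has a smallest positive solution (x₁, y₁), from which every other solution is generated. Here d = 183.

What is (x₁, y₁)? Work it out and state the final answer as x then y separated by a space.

[13; 1,1,8,1,1,26] for √183; ℓ=6 ⇒ convergent index 5
k=0  a_k=13  p_k/q_k = 13/1
k=1  a_k=1  p_k/q_k = 14/1
…
k=3  a_k=8  p_k/q_k = 230/17
k=4  a_k=1  p_k/q_k = 257/19
k=5  a_k=1  p_k/q_k = 487/36
(x₁, y₁) = (487, 36);  487² − 183·36² = 1 ✓

487 36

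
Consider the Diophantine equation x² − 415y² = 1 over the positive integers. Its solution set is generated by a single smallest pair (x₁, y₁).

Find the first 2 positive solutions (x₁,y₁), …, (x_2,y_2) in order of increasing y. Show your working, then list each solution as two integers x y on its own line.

18412804 903849
678062702284831 33284788965192

[20; 2,1,2,4,6,…,1,2,40] for √415; ℓ=16 ⇒ convergent index 15
k=0  a_k=20  p_k/q_k = 20/1
k=1  a_k=2  p_k/q_k = 41/2
k=2  a_k=1  p_k/q_k = 61/3
k=3  a_k=2  p_k/q_k = 163/8
k=4  a_k=4  p_k/q_k = 713/35
k=5  a_k=6  p_k/q_k = 4441/218
k=6  a_k=1  p_k/q_k = 5154/253
k=7  a_k=1  p_k/q_k = 9595/471
k=8  a_k=3  p_k/q_k = 33939/1666
k=9  a_k=1  p_k/q_k = 43534/2137
k=10  a_k=1  p_k/q_k = 77473/3803
k=11  a_k=6  p_k/q_k = 508372/24955
k=12  a_k=4  p_k/q_k = 2110961/103623
k=13  a_k=2  p_k/q_k = 4730294/232201
k=14  a_k=1  p_k/q_k = 6841255/335824
k=15  a_k=2  p_k/q_k = 18412804/903849
fundamental: x₁=18412804, y₁=903849  (since 339031351142416 − 415·816943014801 = 1)
(x_2, y_2) = (18412804·18412804 + 415·903849·903849, 18412804·903849 + 903849·18412804) = (678062702284831, 33284788965192)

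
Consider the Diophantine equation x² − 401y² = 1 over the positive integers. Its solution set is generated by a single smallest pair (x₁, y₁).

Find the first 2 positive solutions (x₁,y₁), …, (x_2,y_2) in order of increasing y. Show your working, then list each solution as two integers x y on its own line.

801 40
1283201 64080

[20; 40] for √401; ℓ=1 ⇒ convergent index 1
k=0  a_k=20  p_k/q_k = 20/1
k=1  a_k=40  p_k/q_k = 801/40
fundamental: x₁=801, y₁=40  (since 641601 − 401·1600 = 1)
n=2: (801,40)∘(801,40) = (801·801+401·40·40, 801·40+40·801) = (1283201,64080)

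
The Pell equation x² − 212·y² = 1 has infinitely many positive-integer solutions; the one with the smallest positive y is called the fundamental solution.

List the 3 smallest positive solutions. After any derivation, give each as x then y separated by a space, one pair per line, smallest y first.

66249 4550
8777860001 602865900
1163048894346249 79878526013650

d=212: √d = [14; 1,1,3,1,1,…,1,1,28] (ℓ=14, even), read p_13/q_13
k=0  a_k=14  p_k/q_k = 14/1
k=1  a_k=1  p_k/q_k = 15/1
k=2  a_k=1  p_k/q_k = 29/2
k=3  a_k=3  p_k/q_k = 102/7
k=4  a_k=1  p_k/q_k = 131/9
k=5  a_k=1  p_k/q_k = 233/16
…
k=7  a_k=6  p_k/q_k = 2417/166
…
k=9  a_k=1  p_k/q_k = 5198/357
k=10  a_k=1  p_k/q_k = 7979/548
k=11  a_k=3  p_k/q_k = 29135/2001
k=12  a_k=1  p_k/q_k = 37114/2549
k=13  a_k=1  p_k/q_k = 66249/4550
(x₁, y₁) = (66249, 4550);  66249² − 212·4550² = 1 ✓
(66249+4550√212)^2 = 8777860001 + 602865900√212
(66249+4550√212)^3 = 1163048894346249 + 79878526013650√212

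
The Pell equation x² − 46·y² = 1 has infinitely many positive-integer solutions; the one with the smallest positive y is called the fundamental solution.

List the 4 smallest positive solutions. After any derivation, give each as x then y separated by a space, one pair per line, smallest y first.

√46 = [6; 1,3,1,1,2,6,2,1,1,3,1,12, …], period ℓ=12 (even) → k=11
step 0: (6, 1)  from 6·(1,0) + (0,1)
step 1: (7, 1)  from 1·(6,1) + (1,0)
step 2: (27, 4)  from 3·(7,1) + (6,1)
…
step 5: (156, 23)  from 2·(61,9) + (34,5)
…
step 7: (2150, 317)  from 2·(997,147) + (156,23)
step 8: (3147, 464)  from 1·(2150,317) + (997,147)
step 9: (5297, 781)  from 1·(3147,464) + (2150,317)
step 10: (19038, 2807)  from 3·(5297,781) + (3147,464)
step 11: (24335, 3588)  from 1·(19038,2807) + (5297,781)
(x₁, y₁) = (24335, 3588);  24335² − 46·3588² = 1 ✓
n=2: (24335,3588)∘(24335,3588) = (24335·24335+46·3588·3588, 24335·3588+3588·24335) = (1184384449,174627960)
n=3: (1184384449,174627960)∘(24335,3588) = (24335·1184384449+46·3588·174627960, 24335·174627960+3588·1184384449) = (57643991108495,8499142809612)
n=4: (57643991108495,8499142809612)∘(24335,3588) = (24335·57643991108495+46·3588·8499142809612, 24335·8499142809612+3588·57643991108495) = (2805533046066067201,413653280369188080)

24335 3588
1184384449 174627960
57643991108495 8499142809612
2805533046066067201 413653280369188080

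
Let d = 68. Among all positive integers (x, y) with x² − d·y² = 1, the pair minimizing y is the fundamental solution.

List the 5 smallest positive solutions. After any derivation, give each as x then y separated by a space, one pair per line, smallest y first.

33 4
2177 264
143649 17420
9478657 1149456
625447713 75846676

√68 → a₀=8, period (4,16); ℓ=2 even so k=1
a_0=8:  p_0=8·1+0=8,  q_0=8·0+1=1
a_1=4:  p_1=4·8+1=33,  q_1=4·1+0=4
fundamental: x₁=33, y₁=4  (since 1089 − 68·16 = 1)
(x_2, y_2) = (33·33 + 68·4·4, 33·4 + 4·33) = (2177, 264)
(x_3, y_3) = (33·2177 + 68·4·264, 33·264 + 4·2177) = (143649, 17420)
(x_4, y_4) = (33·143649 + 68·4·17420, 33·17420 + 4·143649) = (9478657, 1149456)
(x_5, y_5) = (33·9478657 + 68·4·1149456, 33·1149456 + 4·9478657) = (625447713, 75846676)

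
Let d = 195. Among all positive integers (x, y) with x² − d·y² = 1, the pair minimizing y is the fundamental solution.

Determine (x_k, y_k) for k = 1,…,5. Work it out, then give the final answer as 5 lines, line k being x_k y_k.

d=195: √d = [13; 1,26] (ℓ=2, even), read p_1/q_1
i=0: a=13 ⇒ p=13, q=1
i=1: a=1 ⇒ p=14, q=1
(x₁, y₁) = (14, 1);  14² − 195·1² = 1 ✓
k=2:  x_2 = 14·14+195·1·1 = 391,  y_2 = 14·1+1·14 = 28
k=3:  x_3 = 14·391+195·1·28 = 10934,  y_3 = 14·28+1·391 = 783
k=4:  x_4 = 14·10934+195·1·783 = 305761,  y_4 = 14·783+1·10934 = 21896
k=5:  x_5 = 14·305761+195·1·21896 = 8550374,  y_5 = 14·21896+1·305761 = 612305

14 1
391 28
10934 783
305761 21896
8550374 612305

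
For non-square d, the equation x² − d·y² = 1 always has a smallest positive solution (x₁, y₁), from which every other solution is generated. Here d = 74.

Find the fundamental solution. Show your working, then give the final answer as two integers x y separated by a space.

√74 → a₀=8, period (1,1,1,1,16); ℓ=5 odd so k=9
i=0: a=8 ⇒ p=8, q=1
i=1: a=1 ⇒ p=9, q=1
i=2: a=1 ⇒ p=17, q=2
i=3: a=1 ⇒ p=26, q=3
i=4: a=1 ⇒ p=43, q=5
…
i=6: a=1 ⇒ p=757, q=88
i=7: a=1 ⇒ p=1471, q=171
i=8: a=1 ⇒ p=2228, q=259
i=9: a=1 ⇒ p=3699, q=430
fundamental: x₁=3699, y₁=430  (since 13682601 − 74·184900 = 1)

3699 430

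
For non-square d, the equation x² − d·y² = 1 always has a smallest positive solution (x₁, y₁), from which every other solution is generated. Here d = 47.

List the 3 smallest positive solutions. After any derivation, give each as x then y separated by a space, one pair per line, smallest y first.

48 7
4607 672
442224 64505

√47 = [6; 1,5,1,12, …], period ℓ=4 (even) → k=3
i=0: a=6 ⇒ p=6, q=1
…
i=2: a=5 ⇒ p=41, q=6
i=3: a=1 ⇒ p=48, q=7
(x₁, y₁) = (48, 7);  48² − 47·7² = 1 ✓
(48+7√47)^2 = 4607 + 672√47
(48+7√47)^3 = 442224 + 64505√47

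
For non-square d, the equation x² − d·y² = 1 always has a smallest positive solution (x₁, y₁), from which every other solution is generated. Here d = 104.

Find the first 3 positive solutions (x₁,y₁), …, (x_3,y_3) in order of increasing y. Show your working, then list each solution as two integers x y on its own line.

√104 = [10; 5,20, …], period ℓ=2 (even) → k=1
i=0: a=10 ⇒ p=10, q=1
i=1: a=5 ⇒ p=51, q=5
fundamental: x₁=51, y₁=5  (since 2601 − 104·25 = 1)
(51+5√104)^2 = 5201 + 510√104
(51+5√104)^3 = 530451 + 52015√104

51 5
5201 510
530451 52015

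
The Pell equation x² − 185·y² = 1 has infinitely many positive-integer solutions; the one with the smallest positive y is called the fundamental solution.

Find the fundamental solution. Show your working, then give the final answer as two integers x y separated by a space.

d=185: √d = [13; 1,1,1,1,26] (ℓ=5, odd), read p_9/q_9
step 0: (13, 1)  from 13·(1,0) + (0,1)
…
step 2: (27, 2)  from 1·(14,1) + (13,1)
…
step 5: (1809, 133)  from 26·(68,5) + (41,3)
step 6: (1877, 138)  from 1·(1809,133) + (68,5)
…
step 8: (5563, 409)  from 1·(3686,271) + (1877,138)
step 9: (9249, 680)  from 1·(5563,409) + (3686,271)
fundamental: x₁=9249, y₁=680  (since 85544001 − 185·462400 = 1)

9249 680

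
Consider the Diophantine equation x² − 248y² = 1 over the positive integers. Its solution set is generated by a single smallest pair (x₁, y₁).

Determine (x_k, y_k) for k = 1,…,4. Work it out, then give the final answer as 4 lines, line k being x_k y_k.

63 4
7937 504
999999 63500
125991937 8000496

√248 = [15; 1,2,1,30, …], period ℓ=4 (even) → k=3
i=0: a=15 ⇒ p=15, q=1
i=1: a=1 ⇒ p=16, q=1
i=2: a=2 ⇒ p=47, q=3
i=3: a=1 ⇒ p=63, q=4
fundamental: x₁=63, y₁=4  (since 3969 − 248·16 = 1)
(63+4√248)^2 = 7937 + 504√248
(63+4√248)^3 = 999999 + 63500√248
(63+4√248)^4 = 125991937 + 8000496√248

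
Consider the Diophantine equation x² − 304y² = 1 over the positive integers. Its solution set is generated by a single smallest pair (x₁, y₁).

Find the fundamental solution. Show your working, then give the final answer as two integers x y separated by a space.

57799 3315

d=304: √d = [17; 2,3,2,1,1,1,1,1,2,3,2,34] (ℓ=12, even), read p_11/q_11
step 0: (17, 1)  from 17·(1,0) + (0,1)
…
step 3: (279, 16)  from 2·(122,7) + (35,2)
step 4: (401, 23)  from 1·(279,16) + (122,7)
step 5: (680, 39)  from 1·(401,23) + (279,16)
…
step 8: (2842, 163)  from 1·(1761,101) + (1081,62)
…
step 10: (25177, 1444)  from 3·(7445,427) + (2842,163)
step 11: (57799, 3315)  from 2·(25177,1444) + (7445,427)
fundamental: x₁=57799, y₁=3315  (since 3340724401 − 304·10989225 = 1)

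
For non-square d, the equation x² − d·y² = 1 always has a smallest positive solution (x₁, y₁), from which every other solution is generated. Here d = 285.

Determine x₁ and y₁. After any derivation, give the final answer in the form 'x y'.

d=285: √d = [16; 1,7,2,7,1,32] (ℓ=6, even), read p_5/q_5
k=0  a_k=16  p_k/q_k = 16/1
k=1  a_k=1  p_k/q_k = 17/1
k=2  a_k=7  p_k/q_k = 135/8
…
k=4  a_k=7  p_k/q_k = 2144/127
k=5  a_k=1  p_k/q_k = 2431/144
→ (2431, 144).  Check: 2431²=5909761, 285·144²=5909760, difference 1.

2431 144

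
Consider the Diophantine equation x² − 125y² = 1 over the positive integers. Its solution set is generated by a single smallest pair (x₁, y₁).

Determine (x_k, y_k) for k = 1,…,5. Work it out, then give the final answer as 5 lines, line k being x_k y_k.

930249 83204
1730726404001 154800875592
3220013013190122249 288006719437081612
5990827771012465337616001 535835925499096664087184
11145923086309929722690704506249 996921667718930338621440576020

√125 = [11; 5,1,1,5,22, …], period ℓ=5 (odd) → k=9
i=0: a=11 ⇒ p=11, q=1
i=1: a=5 ⇒ p=56, q=5
i=2: a=1 ⇒ p=67, q=6
i=3: a=1 ⇒ p=123, q=11
i=4: a=5 ⇒ p=682, q=61
i=5: a=22 ⇒ p=15127, q=1353
i=6: a=5 ⇒ p=76317, q=6826
i=7: a=1 ⇒ p=91444, q=8179
i=8: a=1 ⇒ p=167761, q=15005
i=9: a=5 ⇒ p=930249, q=83204
fundamental: x₁=930249, y₁=83204  (since 865363202001 − 125·6922905616 = 1)
k=2:  x_2 = 930249·930249+125·83204·83204 = 1730726404001,  y_2 = 930249·83204+83204·930249 = 154800875592
k=3:  x_3 = 930249·1730726404001+125·83204·154800875592 = 3220013013190122249,  y_3 = 930249·154800875592+83204·1730726404001 = 288006719437081612
k=4:  x_4 = 930249·3220013013190122249+125·83204·288006719437081612 = 5990827771012465337616001,  y_4 = 930249·288006719437081612+83204·3220013013190122249 = 535835925499096664087184
k=5:  x_5 = 930249·5990827771012465337616001+125·83204·535835925499096664087184 = 11145923086309929722690704506249,  y_5 = 930249·535835925499096664087184+83204·5990827771012465337616001 = 996921667718930338621440576020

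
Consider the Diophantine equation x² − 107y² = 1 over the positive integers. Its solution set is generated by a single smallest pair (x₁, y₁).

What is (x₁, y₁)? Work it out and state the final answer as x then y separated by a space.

√107 = [10; 2,1,9,1,2,20, …], period ℓ=6 (even) → k=5
k=0  a_k=10  p_k/q_k = 10/1
…
k=4  a_k=1  p_k/q_k = 331/32
k=5  a_k=2  p_k/q_k = 962/93
fundamental: x₁=962, y₁=93  (since 925444 − 107·8649 = 1)

962 93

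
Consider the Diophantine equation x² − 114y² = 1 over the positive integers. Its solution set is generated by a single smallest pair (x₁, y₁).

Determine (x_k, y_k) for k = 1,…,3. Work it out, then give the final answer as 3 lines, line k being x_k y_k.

1025 96
2101249 196800
4307559425 403439904

√114 = [10; 1,2,10,2,1,20, …], period ℓ=6 (even) → k=5
a_0=10:  p_0=10·1+0=10,  q_0=10·0+1=1
a_1=1:  p_1=1·10+1=11,  q_1=1·1+0=1
a_2=2:  p_2=2·11+10=32,  q_2=2·1+1=3
…
a_4=2:  p_4=2·331+32=694,  q_4=2·31+3=65
a_5=1:  p_5=1·694+331=1025,  q_5=1·65+31=96
fundamental: x₁=1025, y₁=96  (since 1050625 − 114·9216 = 1)
n=2: (1025,96)∘(1025,96) = (1025·1025+114·96·96, 1025·96+96·1025) = (2101249,196800)
n=3: (2101249,196800)∘(1025,96) = (1025·2101249+114·96·196800, 1025·196800+96·2101249) = (4307559425,403439904)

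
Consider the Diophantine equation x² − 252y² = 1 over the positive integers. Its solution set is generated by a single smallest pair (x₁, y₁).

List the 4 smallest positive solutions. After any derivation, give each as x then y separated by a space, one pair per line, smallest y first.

√252 → a₀=15, period (1,6,1,30); ℓ=4 even so k=3
a_0=15:  p_0=15·1+0=15,  q_0=15·0+1=1
…
a_2=6:  p_2=6·16+15=111,  q_2=6·1+1=7
a_3=1:  p_3=1·111+16=127,  q_3=1·7+1=8
(x₁, y₁) = (127, 8);  127² − 252·8² = 1 ✓
(x_2, y_2) = (127·127 + 252·8·8, 127·8 + 8·127) = (32257, 2032)
(x_3, y_3) = (127·32257 + 252·8·2032, 127·2032 + 8·32257) = (8193151, 516120)
(x_4, y_4) = (127·8193151 + 252·8·516120, 127·516120 + 8·8193151) = (2081028097, 131092448)

127 8
32257 2032
8193151 516120
2081028097 131092448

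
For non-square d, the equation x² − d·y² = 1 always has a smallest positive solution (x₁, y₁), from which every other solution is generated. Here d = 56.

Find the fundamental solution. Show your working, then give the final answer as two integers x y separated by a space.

[7; 2,14] for √56; ℓ=2 ⇒ convergent index 1
a_0=7:  p_0=7·1+0=7,  q_0=7·0+1=1
a_1=2:  p_1=2·7+1=15,  q_1=2·1+0=2
(x₁, y₁) = (15, 2);  15² − 56·2² = 1 ✓

15 2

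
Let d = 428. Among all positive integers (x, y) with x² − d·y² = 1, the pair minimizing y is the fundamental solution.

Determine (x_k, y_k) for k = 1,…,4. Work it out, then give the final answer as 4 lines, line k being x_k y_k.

d=428: √d = [20; 1,2,4,1,5,10,5,1,4,2,1,40] (ℓ=12, even), read p_11/q_11
a_0=20:  p_0=20·1+0=20,  q_0=20·0+1=1
a_1=1:  p_1=1·20+1=21,  q_1=1·1+0=1
…
a_3=4:  p_3=4·62+21=269,  q_3=4·3+1=13
…
a_6=10:  p_6=10·1924+331=19571,  q_6=10·93+16=946
a_7=5:  p_7=5·19571+1924=99779,  q_7=5·946+93=4823
a_8=1:  p_8=1·99779+19571=119350,  q_8=1·4823+946=5769
a_9=4:  p_9=4·119350+99779=577179,  q_9=4·5769+4823=27899
a_10=2:  p_10=2·577179+119350=1273708,  q_10=2·27899+5769=61567
a_11=1:  p_11=1·1273708+577179=1850887,  q_11=1·61567+27899=89466
(x₁, y₁) = (1850887, 89466);  1850887² − 428·89466² = 1 ✓
(1850887+89466√428)^2 = 6851565373537 + 331182912684√428
(1850887+89466√428)^3 = 25362946559057703751 + 1225964295417811950√428
(1850887+89466√428)^4 = 93887896135702420679780737 + 4538242753705644230486616√428

1850887 89466
6851565373537 331182912684
25362946559057703751 1225964295417811950
93887896135702420679780737 4538242753705644230486616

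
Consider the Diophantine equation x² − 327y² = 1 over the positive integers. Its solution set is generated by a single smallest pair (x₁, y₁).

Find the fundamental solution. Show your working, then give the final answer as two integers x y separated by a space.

√327 → a₀=18, period (12,36); ℓ=2 even so k=1
i=0: a=18 ⇒ p=18, q=1
i=1: a=12 ⇒ p=217, q=12
(x₁, y₁) = (217, 12);  217² − 327·12² = 1 ✓

217 12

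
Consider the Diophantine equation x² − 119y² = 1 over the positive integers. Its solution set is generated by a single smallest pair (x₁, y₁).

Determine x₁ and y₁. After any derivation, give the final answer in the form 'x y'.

120 11

d=119: √d = [10; 1,9,1,20] (ℓ=4, even), read p_3/q_3
a_0=10:  p_0=10·1+0=10,  q_0=10·0+1=1
a_1=1:  p_1=1·10+1=11,  q_1=1·1+0=1
a_2=9:  p_2=9·11+10=109,  q_2=9·1+1=10
a_3=1:  p_3=1·109+11=120,  q_3=1·10+1=11
fundamental: x₁=120, y₁=11  (since 14400 − 119·121 = 1)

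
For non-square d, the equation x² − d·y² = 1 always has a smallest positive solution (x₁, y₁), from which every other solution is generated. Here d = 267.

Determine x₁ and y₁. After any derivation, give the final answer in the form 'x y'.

√267 → a₀=16, period (2,1,15,1,2,32); ℓ=6 even so k=5
k=0  a_k=16  p_k/q_k = 16/1
k=1  a_k=2  p_k/q_k = 33/2
k=2  a_k=1  p_k/q_k = 49/3
k=3  a_k=15  p_k/q_k = 768/47
k=4  a_k=1  p_k/q_k = 817/50
k=5  a_k=2  p_k/q_k = 2402/147
→ (2402, 147).  Check: 2402²=5769604, 267·147²=5769603, difference 1.

2402 147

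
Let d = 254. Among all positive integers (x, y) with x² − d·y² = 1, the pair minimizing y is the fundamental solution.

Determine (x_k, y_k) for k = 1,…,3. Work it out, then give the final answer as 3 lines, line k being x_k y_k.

255 16
130049 8160
66324735 4161584

d=254: √d = [15; 1,14,1,30] (ℓ=4, even), read p_3/q_3
i=0: a=15 ⇒ p=15, q=1
…
i=2: a=14 ⇒ p=239, q=15
i=3: a=1 ⇒ p=255, q=16
→ (255, 16).  Check: 255²=65025, 254·16²=65024, difference 1.
(x_2, y_2) = (255·255 + 254·16·16, 255·16 + 16·255) = (130049, 8160)
(x_3, y_3) = (255·130049 + 254·16·8160, 255·8160 + 16·130049) = (66324735, 4161584)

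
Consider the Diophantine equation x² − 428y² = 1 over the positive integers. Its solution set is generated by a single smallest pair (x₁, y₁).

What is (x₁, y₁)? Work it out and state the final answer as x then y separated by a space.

1850887 89466

√428 = [20; 1,2,4,1,5,10,5,1,4,2,1,40, …], period ℓ=12 (even) → k=11
k=0  a_k=20  p_k/q_k = 20/1
k=1  a_k=1  p_k/q_k = 21/1
k=2  a_k=2  p_k/q_k = 62/3
…
k=4  a_k=1  p_k/q_k = 331/16
…
k=6  a_k=10  p_k/q_k = 19571/946
k=7  a_k=5  p_k/q_k = 99779/4823
k=8  a_k=1  p_k/q_k = 119350/5769
k=9  a_k=4  p_k/q_k = 577179/27899
k=10  a_k=2  p_k/q_k = 1273708/61567
k=11  a_k=1  p_k/q_k = 1850887/89466
(x₁, y₁) = (1850887, 89466);  1850887² − 428·89466² = 1 ✓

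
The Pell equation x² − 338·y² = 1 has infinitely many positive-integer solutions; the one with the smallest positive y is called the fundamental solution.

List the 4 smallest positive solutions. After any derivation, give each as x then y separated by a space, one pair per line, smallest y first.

√338 → a₀=18, period (2,1,1,2,36); ℓ=5 odd so k=9
a_0=18:  p_0=18·1+0=18,  q_0=18·0+1=1
…
a_2=1:  p_2=1·37+18=55,  q_2=1·2+1=3
a_3=1:  p_3=1·55+37=92,  q_3=1·3+2=5
…
a_5=36:  p_5=36·239+92=8696,  q_5=36·13+5=473
…
a_7=1:  p_7=1·17631+8696=26327,  q_7=1·959+473=1432
a_8=1:  p_8=1·26327+17631=43958,  q_8=1·1432+959=2391
a_9=2:  p_9=2·43958+26327=114243,  q_9=2·2391+1432=6214
(x₁, y₁) = (114243, 6214);  114243² − 338·6214² = 1 ✓
(x_2, y_2) = (114243·114243 + 338·6214·6214, 114243·6214 + 6214·114243) = (26102926097, 1419812004)
(x_3, y_3) = (114243·26102926097 + 338·6214·1419812004, 114243·1419812004 + 6214·26102926097) = (5964153172084899, 324407165539730)
(x_4, y_4) = (114243·5964153172084899 + 338·6214·324407165539730, 114243·324407165539730 + 6214·5964153172084899) = (1362725501650887306817, 74122495624090936776)

114243 6214
26102926097 1419812004
5964153172084899 324407165539730
1362725501650887306817 74122495624090936776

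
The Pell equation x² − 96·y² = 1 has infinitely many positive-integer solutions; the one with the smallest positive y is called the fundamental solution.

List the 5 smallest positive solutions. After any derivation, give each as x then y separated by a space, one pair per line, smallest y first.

√96 = [9; 1,3,1,18, …], period ℓ=4 (even) → k=3
i=0: a=9 ⇒ p=9, q=1
…
i=2: a=3 ⇒ p=39, q=4
i=3: a=1 ⇒ p=49, q=5
fundamental: x₁=49, y₁=5  (since 2401 − 96·25 = 1)
(49+5√96)^2 = 4801 + 490√96
(49+5√96)^3 = 470449 + 48015√96
(49+5√96)^4 = 46099201 + 4704980√96
(49+5√96)^5 = 4517251249 + 461040025√96

49 5
4801 490
470449 48015
46099201 4704980
4517251249 461040025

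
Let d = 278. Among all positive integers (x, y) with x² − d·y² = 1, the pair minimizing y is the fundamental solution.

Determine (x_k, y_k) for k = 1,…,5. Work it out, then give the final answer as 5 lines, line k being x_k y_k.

2501 150
12510001 750300
62575022501 3753000450
313000250040001 18772507500600
1565627188125062501 93900078765000750

[16; 1,2,16,2,1,32] for √278; ℓ=6 ⇒ convergent index 5
step 0: (16, 1)  from 16·(1,0) + (0,1)
…
step 4: (1684, 101)  from 2·(817,49) + (50,3)
step 5: (2501, 150)  from 1·(1684,101) + (817,49)
fundamental: x₁=2501, y₁=150  (since 6255001 − 278·22500 = 1)
(2501+150√278)^2 = 12510001 + 750300√278
(2501+150√278)^3 = 62575022501 + 3753000450√278
(2501+150√278)^4 = 313000250040001 + 18772507500600√278
(2501+150√278)^5 = 1565627188125062501 + 93900078765000750√278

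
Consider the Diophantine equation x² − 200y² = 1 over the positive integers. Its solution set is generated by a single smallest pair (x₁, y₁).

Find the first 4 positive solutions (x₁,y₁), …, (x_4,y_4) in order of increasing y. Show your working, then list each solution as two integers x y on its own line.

d=200: √d = [14; 7,28] (ℓ=2, even), read p_1/q_1
a_0=14:  p_0=14·1+0=14,  q_0=14·0+1=1
a_1=7:  p_1=7·14+1=99,  q_1=7·1+0=7
fundamental: x₁=99, y₁=7  (since 9801 − 200·49 = 1)
n=2: (99,7)∘(99,7) = (99·99+200·7·7, 99·7+7·99) = (19601,1386)
n=3: (19601,1386)∘(99,7) = (99·19601+200·7·1386, 99·1386+7·19601) = (3880899,274421)
n=4: (3880899,274421)∘(99,7) = (99·3880899+200·7·274421, 99·274421+7·3880899) = (768398401,54333972)

99 7
19601 1386
3880899 274421
768398401 54333972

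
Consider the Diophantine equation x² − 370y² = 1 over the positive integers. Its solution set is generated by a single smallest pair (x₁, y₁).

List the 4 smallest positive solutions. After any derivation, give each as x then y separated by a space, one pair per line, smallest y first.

d=370: √d = [19; 4,4,38] (ℓ=3, odd), read p_5/q_5
i=0: a=19 ⇒ p=19, q=1
i=1: a=4 ⇒ p=77, q=4
i=2: a=4 ⇒ p=327, q=17
i=3: a=38 ⇒ p=12503, q=650
i=4: a=4 ⇒ p=50339, q=2617
i=5: a=4 ⇒ p=213859, q=11118
→ (213859, 11118).  Check: 213859²=45735671881, 370·11118²=45735671880, difference 1.
k=2:  x_2 = 213859·213859+370·11118·11118 = 91471343761,  y_2 = 213859·11118+11118·213859 = 4755368724
k=3:  x_3 = 213859·91471343761+370·11118·4755368724 = 39123940210553539,  y_3 = 213859·4755368724+11118·91471343761 = 2033956799880714
k=4:  x_4 = 213859·39123940210553539+370·11118·2033956799880714 = 16734013458886067250241,  y_4 = 213859·2033956799880714+11118·39123940210553539 = 869959934526623861928

213859 11118
91471343761 4755368724
39123940210553539 2033956799880714
16734013458886067250241 869959934526623861928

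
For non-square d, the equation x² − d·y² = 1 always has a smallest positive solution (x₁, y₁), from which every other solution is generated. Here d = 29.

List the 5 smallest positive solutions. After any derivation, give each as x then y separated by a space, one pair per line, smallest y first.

√29 → a₀=5, period (2,1,1,2,10); ℓ=5 odd so k=9
step 0: (5, 1)  from 5·(1,0) + (0,1)
step 1: (11, 2)  from 2·(5,1) + (1,0)
…
step 3: (27, 5)  from 1·(16,3) + (11,2)
step 4: (70, 13)  from 2·(27,5) + (16,3)
…
step 8: (3775, 701)  from 1·(2251,418) + (1524,283)
step 9: (9801, 1820)  from 2·(3775,701) + (2251,418)
(x₁, y₁) = (9801, 1820);  9801² − 29·1820² = 1 ✓
(x_2, y_2) = (9801·9801 + 29·1820·1820, 9801·1820 + 1820·9801) = (192119201, 35675640)
(x_3, y_3) = (9801·192119201 + 29·1820·35675640, 9801·35675640 + 1820·192119201) = (3765920568201, 699313893460)
(x_4, y_4) = (9801·3765920568201 + 29·1820·699313893460, 9801·699313893460 + 1820·3765920568201) = (73819574785756801, 13707950903927280)
(x_5, y_5) = (9801·73819574785756801 + 29·1820·13707950903927280, 9801·13707950903927280 + 1820·73819574785756801) = (1447011301184484245001, 268703252919468649100)

9801 1820
192119201 35675640
3765920568201 699313893460
73819574785756801 13707950903927280
1447011301184484245001 268703252919468649100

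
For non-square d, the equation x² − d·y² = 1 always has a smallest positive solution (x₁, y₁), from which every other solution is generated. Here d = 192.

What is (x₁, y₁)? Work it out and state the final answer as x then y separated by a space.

√192 → a₀=13, period (1,5,1,26); ℓ=4 even so k=3
step 0: (13, 1)  from 13·(1,0) + (0,1)
…
step 2: (83, 6)  from 5·(14,1) + (13,1)
step 3: (97, 7)  from 1·(83,6) + (14,1)
(x₁, y₁) = (97, 7);  97² − 192·7² = 1 ✓

97 7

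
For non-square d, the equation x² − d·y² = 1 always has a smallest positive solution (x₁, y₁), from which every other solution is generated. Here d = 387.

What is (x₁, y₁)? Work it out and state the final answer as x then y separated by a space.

3482 177

√387 → a₀=19, period (1,2,19,2,1,38); ℓ=6 even so k=5
step 0: (19, 1)  from 19·(1,0) + (0,1)
…
step 2: (59, 3)  from 2·(20,1) + (19,1)
step 3: (1141, 58)  from 19·(59,3) + (20,1)
step 4: (2341, 119)  from 2·(1141,58) + (59,3)
step 5: (3482, 177)  from 1·(2341,119) + (1141,58)
→ (3482, 177).  Check: 3482²=12124324, 387·177²=12124323, difference 1.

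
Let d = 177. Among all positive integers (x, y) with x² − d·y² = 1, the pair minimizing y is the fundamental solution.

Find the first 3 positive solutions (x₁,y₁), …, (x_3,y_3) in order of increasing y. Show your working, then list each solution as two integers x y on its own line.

√177 → a₀=13, period (3,3,2,8,2,3,3,26); ℓ=8 even so k=7
i=0: a=13 ⇒ p=13, q=1
…
i=2: a=3 ⇒ p=133, q=10
…
i=5: a=2 ⇒ p=5468, q=411
i=6: a=3 ⇒ p=18985, q=1427
i=7: a=3 ⇒ p=62423, q=4692
→ (62423, 4692).  Check: 62423²=3896630929, 177·4692²=3896630928, difference 1.
n=2: (62423,4692)∘(62423,4692) = (62423·62423+177·4692·4692, 62423·4692+4692·62423) = (7793261857,585777432)
n=3: (7793261857,585777432)∘(62423,4692) = (62423·7793261857+177·4692·585777432, 62423·585777432+4692·7793261857) = (972957569736599,73131969270780)

62423 4692
7793261857 585777432
972957569736599 73131969270780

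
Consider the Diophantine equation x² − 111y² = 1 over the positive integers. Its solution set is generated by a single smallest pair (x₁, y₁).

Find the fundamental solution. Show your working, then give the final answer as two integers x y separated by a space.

[10; 1,1,6,1,1,20] for √111; ℓ=6 ⇒ convergent index 5
k=0  a_k=10  p_k/q_k = 10/1
k=1  a_k=1  p_k/q_k = 11/1
…
k=4  a_k=1  p_k/q_k = 158/15
k=5  a_k=1  p_k/q_k = 295/28
→ (295, 28).  Check: 295²=87025, 111·28²=87024, difference 1.

295 28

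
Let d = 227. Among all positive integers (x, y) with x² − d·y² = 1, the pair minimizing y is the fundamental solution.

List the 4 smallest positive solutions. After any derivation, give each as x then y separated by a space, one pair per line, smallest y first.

√227 → a₀=15, period (15,30); ℓ=2 even so k=1
i=0: a=15 ⇒ p=15, q=1
i=1: a=15 ⇒ p=226, q=15
→ (226, 15).  Check: 226²=51076, 227·15²=51075, difference 1.
(x_2, y_2) = (226·226 + 227·15·15, 226·15 + 15·226) = (102151, 6780)
(x_3, y_3) = (226·102151 + 227·15·6780, 226·6780 + 15·102151) = (46172026, 3064545)
(x_4, y_4) = (226·46172026 + 227·15·3064545, 226·3064545 + 15·46172026) = (20869653601, 1385167560)

226 15
102151 6780
46172026 3064545
20869653601 1385167560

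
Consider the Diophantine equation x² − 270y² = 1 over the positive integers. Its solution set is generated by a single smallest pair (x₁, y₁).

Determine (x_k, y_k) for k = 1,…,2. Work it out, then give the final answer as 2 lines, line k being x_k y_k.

√270 → a₀=16, period (2,3,6,3,2,32); ℓ=6 even so k=5
a_0=16:  p_0=16·1+0=16,  q_0=16·0+1=1
a_1=2:  p_1=2·16+1=33,  q_1=2·1+0=2
a_2=3:  p_2=3·33+16=115,  q_2=3·2+1=7
a_3=6:  p_3=6·115+33=723,  q_3=6·7+2=44
a_4=3:  p_4=3·723+115=2284,  q_4=3·44+7=139
a_5=2:  p_5=2·2284+723=5291,  q_5=2·139+44=322
(x₁, y₁) = (5291, 322);  5291² − 270·322² = 1 ✓
(x_2, y_2) = (5291·5291 + 270·322·322, 5291·322 + 322·5291) = (55989361, 3407404)

5291 322
55989361 3407404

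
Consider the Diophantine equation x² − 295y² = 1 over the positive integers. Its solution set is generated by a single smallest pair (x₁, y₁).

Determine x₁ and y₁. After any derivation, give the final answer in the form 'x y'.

2024999 117900

[17; 5,1,2,3,2,6,2,3,2,1,5,34] for √295; ℓ=12 ⇒ convergent index 11
k=0  a_k=17  p_k/q_k = 17/1
…
k=3  a_k=2  p_k/q_k = 292/17
…
k=5  a_k=2  p_k/q_k = 2250/131
k=6  a_k=6  p_k/q_k = 14479/843
k=7  a_k=2  p_k/q_k = 31208/1817
…
k=10  a_k=1  p_k/q_k = 355517/20699
k=11  a_k=5  p_k/q_k = 2024999/117900
fundamental: x₁=2024999, y₁=117900  (since 4100620950001 − 295·13900410000 = 1)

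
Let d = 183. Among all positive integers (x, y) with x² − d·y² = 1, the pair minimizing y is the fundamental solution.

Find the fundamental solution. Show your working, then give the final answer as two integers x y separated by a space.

487 36

[13; 1,1,8,1,1,26] for √183; ℓ=6 ⇒ convergent index 5
i=0: a=13 ⇒ p=13, q=1
i=1: a=1 ⇒ p=14, q=1
…
i=3: a=8 ⇒ p=230, q=17
i=4: a=1 ⇒ p=257, q=19
i=5: a=1 ⇒ p=487, q=36
→ (487, 36).  Check: 487²=237169, 183·36²=237168, difference 1.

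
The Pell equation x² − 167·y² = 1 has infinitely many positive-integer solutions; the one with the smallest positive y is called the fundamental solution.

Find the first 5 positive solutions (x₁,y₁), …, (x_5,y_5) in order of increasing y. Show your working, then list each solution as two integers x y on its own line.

√167 = [12; 1,11,1,24, …], period ℓ=4 (even) → k=3
i=0: a=12 ⇒ p=12, q=1
i=1: a=1 ⇒ p=13, q=1
i=2: a=11 ⇒ p=155, q=12
i=3: a=1 ⇒ p=168, q=13
→ (168, 13).  Check: 168²=28224, 167·13²=28223, difference 1.
n=2: (168,13)∘(168,13) = (168·168+167·13·13, 168·13+13·168) = (56447,4368)
n=3: (56447,4368)∘(168,13) = (168·56447+167·13·4368, 168·4368+13·56447) = (18966024,1467635)
n=4: (18966024,1467635)∘(168,13) = (168·18966024+167·13·1467635, 168·1467635+13·18966024) = (6372527617,493120992)
n=5: (6372527617,493120992)∘(168,13) = (168·6372527617+167·13·493120992, 168·493120992+13·6372527617) = (2141150313288,165687185677)

168 13
56447 4368
18966024 1467635
6372527617 493120992
2141150313288 165687185677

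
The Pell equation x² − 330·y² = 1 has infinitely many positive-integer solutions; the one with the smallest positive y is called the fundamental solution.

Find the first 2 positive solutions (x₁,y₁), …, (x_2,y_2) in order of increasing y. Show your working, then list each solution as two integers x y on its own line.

√330 → a₀=18, period (6,36); ℓ=2 even so k=1
step 0: (18, 1)  from 18·(1,0) + (0,1)
step 1: (109, 6)  from 6·(18,1) + (1,0)
fundamental: x₁=109, y₁=6  (since 11881 − 330·36 = 1)
(x_2, y_2) = (109·109 + 330·6·6, 109·6 + 6·109) = (23761, 1308)

109 6
23761 1308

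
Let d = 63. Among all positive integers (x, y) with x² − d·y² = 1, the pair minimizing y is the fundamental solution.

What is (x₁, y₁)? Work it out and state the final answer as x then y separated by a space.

d=63: √d = [7; 1,14] (ℓ=2, even), read p_1/q_1
step 0: (7, 1)  from 7·(1,0) + (0,1)
step 1: (8, 1)  from 1·(7,1) + (1,0)
fundamental: x₁=8, y₁=1  (since 64 − 63·1 = 1)

8 1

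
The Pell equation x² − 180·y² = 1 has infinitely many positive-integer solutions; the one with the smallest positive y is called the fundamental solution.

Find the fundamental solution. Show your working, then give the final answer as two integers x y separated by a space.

[13; 2,2,2,26] for √180; ℓ=4 ⇒ convergent index 3
a_0=13:  p_0=13·1+0=13,  q_0=13·0+1=1
…
a_2=2:  p_2=2·27+13=67,  q_2=2·2+1=5
a_3=2:  p_3=2·67+27=161,  q_3=2·5+2=12
→ (161, 12).  Check: 161²=25921, 180·12²=25920, difference 1.

161 12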